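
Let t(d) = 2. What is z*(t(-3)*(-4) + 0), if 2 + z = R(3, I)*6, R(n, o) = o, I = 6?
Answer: -272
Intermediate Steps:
z = 34 (z = -2 + 6*6 = -2 + 36 = 34)
z*(t(-3)*(-4) + 0) = 34*(2*(-4) + 0) = 34*(-8 + 0) = 34*(-8) = -272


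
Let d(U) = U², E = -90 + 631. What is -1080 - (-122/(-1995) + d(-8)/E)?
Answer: -1165832282/1079295 ≈ -1080.2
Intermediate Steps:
E = 541
-1080 - (-122/(-1995) + d(-8)/E) = -1080 - (-122/(-1995) + (-8)²/541) = -1080 - (-122*(-1/1995) + 64*(1/541)) = -1080 - (122/1995 + 64/541) = -1080 - 1*193682/1079295 = -1080 - 193682/1079295 = -1165832282/1079295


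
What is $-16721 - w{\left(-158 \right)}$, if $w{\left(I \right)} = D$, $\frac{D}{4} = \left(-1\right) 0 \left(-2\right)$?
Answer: $-16721$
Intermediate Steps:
$D = 0$ ($D = 4 \left(-1\right) 0 \left(-2\right) = 4 \cdot 0 \left(-2\right) = 4 \cdot 0 = 0$)
$w{\left(I \right)} = 0$
$-16721 - w{\left(-158 \right)} = -16721 - 0 = -16721 + 0 = -16721$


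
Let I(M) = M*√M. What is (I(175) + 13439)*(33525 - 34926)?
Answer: -18828039 - 1225875*√7 ≈ -2.2071e+7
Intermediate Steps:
I(M) = M^(3/2)
(I(175) + 13439)*(33525 - 34926) = (175^(3/2) + 13439)*(33525 - 34926) = (875*√7 + 13439)*(-1401) = (13439 + 875*√7)*(-1401) = -18828039 - 1225875*√7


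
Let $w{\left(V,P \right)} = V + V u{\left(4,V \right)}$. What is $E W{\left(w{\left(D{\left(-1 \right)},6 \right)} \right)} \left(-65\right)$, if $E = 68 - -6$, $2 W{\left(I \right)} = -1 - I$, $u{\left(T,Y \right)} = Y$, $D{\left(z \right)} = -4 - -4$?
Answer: $2405$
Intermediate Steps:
$D{\left(z \right)} = 0$ ($D{\left(z \right)} = -4 + 4 = 0$)
$w{\left(V,P \right)} = V + V^{2}$ ($w{\left(V,P \right)} = V + V V = V + V^{2}$)
$W{\left(I \right)} = - \frac{1}{2} - \frac{I}{2}$ ($W{\left(I \right)} = \frac{-1 - I}{2} = - \frac{1}{2} - \frac{I}{2}$)
$E = 74$ ($E = 68 + \left(-46 + 52\right) = 68 + 6 = 74$)
$E W{\left(w{\left(D{\left(-1 \right)},6 \right)} \right)} \left(-65\right) = 74 \left(- \frac{1}{2} - \frac{0 \left(1 + 0\right)}{2}\right) \left(-65\right) = 74 \left(- \frac{1}{2} - \frac{0 \cdot 1}{2}\right) \left(-65\right) = 74 \left(- \frac{1}{2} - 0\right) \left(-65\right) = 74 \left(- \frac{1}{2} + 0\right) \left(-65\right) = 74 \left(- \frac{1}{2}\right) \left(-65\right) = \left(-37\right) \left(-65\right) = 2405$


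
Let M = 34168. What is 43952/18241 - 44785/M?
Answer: 684828751/623258488 ≈ 1.0988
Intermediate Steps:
43952/18241 - 44785/M = 43952/18241 - 44785/34168 = 684828751/623258488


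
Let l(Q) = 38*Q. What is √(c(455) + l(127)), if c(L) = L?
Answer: √5281 ≈ 72.671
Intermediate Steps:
√(c(455) + l(127)) = √(455 + 38*127) = √(455 + 4826) = √5281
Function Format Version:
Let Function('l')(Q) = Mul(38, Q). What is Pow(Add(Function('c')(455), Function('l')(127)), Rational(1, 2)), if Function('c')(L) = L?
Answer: Pow(5281, Rational(1, 2)) ≈ 72.671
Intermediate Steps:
Pow(Add(Function('c')(455), Function('l')(127)), Rational(1, 2)) = Pow(Add(455, Mul(38, 127)), Rational(1, 2)) = Pow(Add(455, 4826), Rational(1, 2)) = Pow(5281, Rational(1, 2))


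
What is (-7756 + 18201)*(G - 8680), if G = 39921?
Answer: 326312245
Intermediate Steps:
(-7756 + 18201)*(G - 8680) = (-7756 + 18201)*(39921 - 8680) = 10445*31241 = 326312245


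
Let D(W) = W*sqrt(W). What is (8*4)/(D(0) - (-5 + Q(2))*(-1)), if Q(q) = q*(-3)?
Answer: -32/11 ≈ -2.9091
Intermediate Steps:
Q(q) = -3*q
D(W) = W**(3/2)
(8*4)/(D(0) - (-5 + Q(2))*(-1)) = (8*4)/(0**(3/2) - (-5 - 3*2)*(-1)) = 32/(0 - (-5 - 6)*(-1)) = 32/(0 - (-11)*(-1)) = 32/(0 - 1*11) = 32/(0 - 11) = 32/(-11) = 32*(-1/11) = -32/11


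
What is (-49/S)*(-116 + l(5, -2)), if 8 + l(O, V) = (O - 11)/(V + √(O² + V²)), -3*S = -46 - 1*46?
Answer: 114366/575 + 441*√29/1150 ≈ 200.96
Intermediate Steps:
S = 92/3 (S = -(-46 - 1*46)/3 = -(-46 - 46)/3 = -⅓*(-92) = 92/3 ≈ 30.667)
l(O, V) = -8 + (-11 + O)/(V + √(O² + V²)) (l(O, V) = -8 + (O - 11)/(V + √(O² + V²)) = -8 + (-11 + O)/(V + √(O² + V²)))
(-49/S)*(-116 + l(5, -2)) = (-49/92/3)*(-116 + (-11 + 5 - 8*(-2) - 8*√(5² + (-2)²))/(-2 + √(5² + (-2)²))) = (-49*3/92)*(-116 + (-11 + 5 + 16 - 8*√(25 + 4))/(-2 + √(25 + 4))) = -147*(-116 + (-11 + 5 + 16 - 8*√29)/(-2 + √29))/92 = -147*(-116 + (10 - 8*√29)/(-2 + √29))/92 = 4263/23 - 147*(10 - 8*√29)/(92*(-2 + √29))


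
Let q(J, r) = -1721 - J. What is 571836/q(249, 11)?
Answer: -285918/985 ≈ -290.27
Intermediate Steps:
571836/q(249, 11) = 571836/(-1721 - 1*249) = 571836/(-1721 - 249) = 571836/(-1970) = 571836*(-1/1970) = -285918/985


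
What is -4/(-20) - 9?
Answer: -44/5 ≈ -8.8000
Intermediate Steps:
-4/(-20) - 9 = -1/20*(-4) - 9 = ⅕ - 9 = -44/5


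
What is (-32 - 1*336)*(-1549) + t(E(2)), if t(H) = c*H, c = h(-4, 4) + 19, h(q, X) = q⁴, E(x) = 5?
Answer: 571407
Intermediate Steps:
c = 275 (c = (-4)⁴ + 19 = 256 + 19 = 275)
t(H) = 275*H
(-32 - 1*336)*(-1549) + t(E(2)) = (-32 - 1*336)*(-1549) + 275*5 = (-32 - 336)*(-1549) + 1375 = -368*(-1549) + 1375 = 570032 + 1375 = 571407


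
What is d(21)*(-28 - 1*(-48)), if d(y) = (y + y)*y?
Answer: 17640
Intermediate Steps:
d(y) = 2*y**2 (d(y) = (2*y)*y = 2*y**2)
d(21)*(-28 - 1*(-48)) = (2*21**2)*(-28 - 1*(-48)) = (2*441)*(-28 + 48) = 882*20 = 17640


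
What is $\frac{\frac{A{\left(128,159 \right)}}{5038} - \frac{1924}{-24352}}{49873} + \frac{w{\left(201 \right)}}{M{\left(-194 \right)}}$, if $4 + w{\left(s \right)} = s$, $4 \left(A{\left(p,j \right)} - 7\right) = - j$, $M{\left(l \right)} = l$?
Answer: $- \frac{9417029394020}{9273636132079} \approx -1.0155$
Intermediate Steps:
$A{\left(p,j \right)} = 7 - \frac{j}{4}$ ($A{\left(p,j \right)} = 7 + \frac{\left(-1\right) j}{4} = 7 - \frac{j}{4}$)
$w{\left(s \right)} = -4 + s$
$\frac{\frac{A{\left(128,159 \right)}}{5038} - \frac{1924}{-24352}}{49873} + \frac{w{\left(201 \right)}}{M{\left(-194 \right)}} = \frac{\frac{7 - \frac{159}{4}}{5038} - \frac{1924}{-24352}}{49873} + \frac{-4 + 201}{-194} = \left(\left(7 - \frac{159}{4}\right) \frac{1}{5038} - - \frac{481}{6088}\right) \frac{1}{49873} + 197 \left(- \frac{1}{194}\right) = \left(\left(- \frac{131}{4}\right) \frac{1}{5038} + \frac{481}{6088}\right) \frac{1}{49873} - \frac{197}{194} = \left(- \frac{131}{20152} + \frac{481}{6088}\right) \frac{1}{49873} - \frac{197}{194} = \frac{277987}{3833918} \cdot \frac{1}{49873} - \frac{197}{194} = \frac{277987}{191208992414} - \frac{197}{194} = - \frac{9417029394020}{9273636132079}$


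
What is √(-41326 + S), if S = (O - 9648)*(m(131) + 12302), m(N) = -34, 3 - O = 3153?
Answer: I*√157047190 ≈ 12532.0*I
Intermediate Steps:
O = -3150 (O = 3 - 1*3153 = 3 - 3153 = -3150)
S = -157005864 (S = (-3150 - 9648)*(-34 + 12302) = -12798*12268 = -157005864)
√(-41326 + S) = √(-41326 - 157005864) = √(-157047190) = I*√157047190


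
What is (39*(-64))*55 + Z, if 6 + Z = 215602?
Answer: 78316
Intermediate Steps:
Z = 215596 (Z = -6 + 215602 = 215596)
(39*(-64))*55 + Z = (39*(-64))*55 + 215596 = -2496*55 + 215596 = -137280 + 215596 = 78316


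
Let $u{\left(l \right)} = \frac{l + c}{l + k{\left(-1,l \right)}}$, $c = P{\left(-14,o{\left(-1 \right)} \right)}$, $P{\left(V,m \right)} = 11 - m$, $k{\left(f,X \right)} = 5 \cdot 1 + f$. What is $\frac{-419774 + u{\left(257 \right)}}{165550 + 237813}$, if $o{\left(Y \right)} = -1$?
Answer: $- \frac{109560745}{105277743} \approx -1.0407$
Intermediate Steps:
$k{\left(f,X \right)} = 5 + f$
$c = 12$ ($c = 11 - -1 = 11 + 1 = 12$)
$u{\left(l \right)} = \frac{12 + l}{4 + l}$ ($u{\left(l \right)} = \frac{l + 12}{l + \left(5 - 1\right)} = \frac{12 + l}{l + 4} = \frac{12 + l}{4 + l}$)
$\frac{-419774 + u{\left(257 \right)}}{165550 + 237813} = \frac{-419774 + \frac{12 + 257}{4 + 257}}{165550 + 237813} = \frac{-419774 + \frac{1}{261} \cdot 269}{403363} = \left(-419774 + \frac{1}{261} \cdot 269\right) \frac{1}{403363} = \left(-419774 + \frac{269}{261}\right) \frac{1}{403363} = \left(- \frac{109560745}{261}\right) \frac{1}{403363} = - \frac{109560745}{105277743}$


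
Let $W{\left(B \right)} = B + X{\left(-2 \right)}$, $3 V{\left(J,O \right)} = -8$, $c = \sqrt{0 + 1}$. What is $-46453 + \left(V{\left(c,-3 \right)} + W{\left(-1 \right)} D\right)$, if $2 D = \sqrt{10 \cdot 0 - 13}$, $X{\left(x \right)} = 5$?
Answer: $- \frac{139367}{3} + 2 i \sqrt{13} \approx -46456.0 + 7.2111 i$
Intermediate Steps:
$c = 1$ ($c = \sqrt{1} = 1$)
$V{\left(J,O \right)} = - \frac{8}{3}$ ($V{\left(J,O \right)} = \frac{1}{3} \left(-8\right) = - \frac{8}{3}$)
$D = \frac{i \sqrt{13}}{2}$ ($D = \frac{\sqrt{10 \cdot 0 - 13}}{2} = \frac{\sqrt{0 - 13}}{2} = \frac{\sqrt{-13}}{2} = \frac{i \sqrt{13}}{2} \approx 1.8028 i$)
$W{\left(B \right)} = 5 + B$ ($W{\left(B \right)} = B + 5 = 5 + B$)
$-46453 + \left(V{\left(c,-3 \right)} + W{\left(-1 \right)} D\right) = -46453 - \left(\frac{8}{3} - \left(5 - 1\right) \frac{i \sqrt{13}}{2}\right) = -46453 - \left(\frac{8}{3} - 4 \frac{i \sqrt{13}}{2}\right) = -46453 - \left(\frac{8}{3} - 2 i \sqrt{13}\right) = - \frac{139367}{3} + 2 i \sqrt{13}$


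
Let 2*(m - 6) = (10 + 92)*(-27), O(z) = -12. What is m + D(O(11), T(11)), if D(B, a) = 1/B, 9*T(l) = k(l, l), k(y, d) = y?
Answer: -16453/12 ≈ -1371.1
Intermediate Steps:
T(l) = l/9
m = -1371 (m = 6 + ((10 + 92)*(-27))/2 = 6 + (102*(-27))/2 = 6 + (½)*(-2754) = 6 - 1377 = -1371)
m + D(O(11), T(11)) = -1371 + 1/(-12) = -1371 - 1/12 = -16453/12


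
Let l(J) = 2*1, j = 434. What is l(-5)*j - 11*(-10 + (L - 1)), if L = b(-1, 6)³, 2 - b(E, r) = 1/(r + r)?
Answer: 1575155/1728 ≈ 911.55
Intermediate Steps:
b(E, r) = 2 - 1/(2*r) (b(E, r) = 2 - 1/(r + r) = 2 - 1/(2*r))
l(J) = 2
L = 12167/1728 (L = (2 - ½/6)³ = (2 - ½*⅙)³ = (2 - 1/12)³ = (23/12)³ = 12167/1728 ≈ 7.0411)
l(-5)*j - 11*(-10 + (L - 1)) = 2*434 - 11*(-10 + (12167/1728 - 1)) = 868 - 11*(-10 + 10439/1728) = 868 - 11*(-6841/1728) = 868 + 75251/1728 = 1575155/1728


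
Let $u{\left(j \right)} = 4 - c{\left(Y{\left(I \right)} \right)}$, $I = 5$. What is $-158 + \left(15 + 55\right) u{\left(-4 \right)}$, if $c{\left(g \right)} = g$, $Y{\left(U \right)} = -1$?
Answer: $192$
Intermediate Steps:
$u{\left(j \right)} = 5$ ($u{\left(j \right)} = 4 - -1 = 4 + 1 = 5$)
$-158 + \left(15 + 55\right) u{\left(-4 \right)} = -158 + \left(15 + 55\right) 5 = -158 + 70 \cdot 5 = -158 + 350 = 192$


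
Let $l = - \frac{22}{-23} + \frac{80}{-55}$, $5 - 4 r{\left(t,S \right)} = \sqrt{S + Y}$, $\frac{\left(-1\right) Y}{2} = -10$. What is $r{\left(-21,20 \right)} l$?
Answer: $- \frac{315}{506} + \frac{63 \sqrt{10}}{253} \approx 0.16492$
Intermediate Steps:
$Y = 20$ ($Y = \left(-2\right) \left(-10\right) = 20$)
$r{\left(t,S \right)} = \frac{5}{4} - \frac{\sqrt{20 + S}}{4}$ ($r{\left(t,S \right)} = \frac{5}{4} - \frac{\sqrt{S + 20}}{4} = \frac{5}{4} - \frac{\sqrt{20 + S}}{4}$)
$l = - \frac{126}{253}$ ($l = \left(-22\right) \left(- \frac{1}{23}\right) + 80 \left(- \frac{1}{55}\right) = \frac{22}{23} - \frac{16}{11} = - \frac{126}{253} \approx -0.49802$)
$r{\left(-21,20 \right)} l = \left(\frac{5}{4} - \frac{\sqrt{20 + 20}}{4}\right) \left(- \frac{126}{253}\right) = \left(\frac{5}{4} - \frac{\sqrt{40}}{4}\right) \left(- \frac{126}{253}\right) = \left(\frac{5}{4} - \frac{2 \sqrt{10}}{4}\right) \left(- \frac{126}{253}\right) = \left(\frac{5}{4} - \frac{\sqrt{10}}{2}\right) \left(- \frac{126}{253}\right) = - \frac{315}{506} + \frac{63 \sqrt{10}}{253}$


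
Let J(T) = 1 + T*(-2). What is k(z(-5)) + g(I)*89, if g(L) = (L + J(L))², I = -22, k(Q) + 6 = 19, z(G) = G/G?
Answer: 47094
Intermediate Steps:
z(G) = 1
J(T) = 1 - 2*T
k(Q) = 13 (k(Q) = -6 + 19 = 13)
g(L) = (1 - L)² (g(L) = (L + (1 - 2*L))² = (1 - L)²)
k(z(-5)) + g(I)*89 = 13 + (1 - 1*(-22))²*89 = 13 + (1 + 22)²*89 = 13 + 23²*89 = 13 + 529*89 = 13 + 47081 = 47094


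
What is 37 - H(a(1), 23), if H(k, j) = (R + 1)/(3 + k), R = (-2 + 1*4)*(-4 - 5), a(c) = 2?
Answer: 202/5 ≈ 40.400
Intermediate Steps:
R = -18 (R = (-2 + 4)*(-9) = 2*(-9) = -18)
H(k, j) = -17/(3 + k) (H(k, j) = (-18 + 1)/(3 + k) = -17/(3 + k))
37 - H(a(1), 23) = 37 - (-17)/(3 + 2) = 37 - (-17)/5 = 37 - 1*(-17/5) = 37 + 17/5 = 202/5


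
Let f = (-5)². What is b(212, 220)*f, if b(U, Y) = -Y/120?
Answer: -275/6 ≈ -45.833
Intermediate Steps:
b(U, Y) = -Y/120
f = 25
b(212, 220)*f = -1/120*220*25 = -11/6*25 = -275/6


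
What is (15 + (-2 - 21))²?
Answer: 64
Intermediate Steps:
(15 + (-2 - 21))² = (15 - 23)² = (-8)² = 64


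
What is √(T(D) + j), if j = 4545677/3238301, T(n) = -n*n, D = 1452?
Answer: I*√22108912020907979927/3238301 ≈ 1452.0*I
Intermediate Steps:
T(n) = -n²
j = 4545677/3238301 (j = 4545677*(1/3238301) = 4545677/3238301 ≈ 1.4037)
√(T(D) + j) = √(-1*1452² + 4545677/3238301) = √(-1*2108304 + 4545677/3238301) = √(-2108304 + 4545677/3238301) = √(-6827318405827/3238301) = I*√22108912020907979927/3238301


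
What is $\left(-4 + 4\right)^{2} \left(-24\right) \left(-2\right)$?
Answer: $0$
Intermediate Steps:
$\left(-4 + 4\right)^{2} \left(-24\right) \left(-2\right) = 0^{2} \left(-24\right) \left(-2\right) = 0 \left(-24\right) \left(-2\right) = 0 \left(-2\right) = 0$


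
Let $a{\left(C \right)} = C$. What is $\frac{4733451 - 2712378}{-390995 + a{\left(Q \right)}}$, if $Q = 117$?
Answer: $- \frac{2021073}{390878} \approx -5.1706$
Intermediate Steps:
$\frac{4733451 - 2712378}{-390995 + a{\left(Q \right)}} = \frac{4733451 - 2712378}{-390995 + 117} = \frac{2021073}{-390878} = 2021073 \left(- \frac{1}{390878}\right) = - \frac{2021073}{390878}$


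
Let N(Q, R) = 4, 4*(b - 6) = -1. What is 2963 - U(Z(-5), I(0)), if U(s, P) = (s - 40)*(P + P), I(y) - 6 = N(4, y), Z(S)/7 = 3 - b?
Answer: 4148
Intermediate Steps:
b = 23/4 (b = 6 + (1/4)*(-1) = 6 - 1/4 = 23/4 ≈ 5.7500)
Z(S) = -77/4 (Z(S) = 7*(3 - 1*23/4) = 7*(3 - 23/4) = 7*(-11/4) = -77/4)
I(y) = 10 (I(y) = 6 + 4 = 10)
U(s, P) = 2*P*(-40 + s) (U(s, P) = (-40 + s)*(2*P) = 2*P*(-40 + s))
2963 - U(Z(-5), I(0)) = 2963 - 2*10*(-40 - 77/4) = 2963 - 2*10*(-237)/4 = 2963 - 1*(-1185) = 2963 + 1185 = 4148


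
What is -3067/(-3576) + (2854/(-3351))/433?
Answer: 493328773/576523912 ≈ 0.85570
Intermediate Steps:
-3067/(-3576) + (2854/(-3351))/433 = -3067*(-1/3576) + (2854*(-1/3351))*(1/433) = 3067/3576 - 2854/3351*1/433 = 3067/3576 - 2854/1450983 = 493328773/576523912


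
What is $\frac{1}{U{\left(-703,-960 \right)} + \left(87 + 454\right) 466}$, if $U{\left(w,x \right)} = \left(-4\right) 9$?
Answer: $\frac{1}{252070} \approx 3.9672 \cdot 10^{-6}$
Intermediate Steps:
$U{\left(w,x \right)} = -36$
$\frac{1}{U{\left(-703,-960 \right)} + \left(87 + 454\right) 466} = \frac{1}{-36 + \left(87 + 454\right) 466} = \frac{1}{-36 + 541 \cdot 466} = \frac{1}{-36 + 252106} = \frac{1}{252070}$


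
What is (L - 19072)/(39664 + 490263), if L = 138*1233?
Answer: 151082/529927 ≈ 0.28510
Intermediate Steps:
L = 170154
(L - 19072)/(39664 + 490263) = (170154 - 19072)/(39664 + 490263) = 151082/529927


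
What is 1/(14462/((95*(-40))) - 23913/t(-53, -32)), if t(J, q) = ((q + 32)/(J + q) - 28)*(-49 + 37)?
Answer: -53200/3988693 ≈ -0.013338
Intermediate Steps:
t(J, q) = 336 - 12*(32 + q)/(J + q) (t(J, q) = ((32 + q)/(J + q) - 28)*(-12) = (-28 + (32 + q)/(J + q))*(-12) = 336 - 12*(32 + q)/(J + q))
1/(14462/((95*(-40))) - 23913/t(-53, -32)) = 1/(14462/((95*(-40))) - 23913*(-53 - 32)/(12*(-32 + 27*(-32) + 28*(-53)))) = 1/(14462/(-3800) - 23913*(-85/(12*(-32 - 864 - 1484)))) = 1/(14462*(-1/3800) - 23913/(12*(-1/85)*(-2380))) = 1/(-7231/1900 - 23913/336) = 1/(-7231/1900 - 23913*1/336) = 1/(-7231/1900 - 7971/112) = 1/(-3988693/53200) = -53200/3988693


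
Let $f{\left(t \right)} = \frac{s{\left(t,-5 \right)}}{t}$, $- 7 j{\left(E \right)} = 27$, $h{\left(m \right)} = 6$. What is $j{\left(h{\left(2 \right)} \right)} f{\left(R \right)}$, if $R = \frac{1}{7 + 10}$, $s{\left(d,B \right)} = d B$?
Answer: $\frac{135}{7} \approx 19.286$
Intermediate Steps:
$s{\left(d,B \right)} = B d$
$j{\left(E \right)} = - \frac{27}{7}$ ($j{\left(E \right)} = \left(- \frac{1}{7}\right) 27 = - \frac{27}{7}$)
$R = \frac{1}{17} \approx 0.058824$
$f{\left(t \right)} = -5$ ($f{\left(t \right)} = \frac{\left(-5\right) t}{t} = -5$)
$j{\left(h{\left(2 \right)} \right)} f{\left(R \right)} = \left(- \frac{27}{7}\right) \left(-5\right) = \frac{135}{7}$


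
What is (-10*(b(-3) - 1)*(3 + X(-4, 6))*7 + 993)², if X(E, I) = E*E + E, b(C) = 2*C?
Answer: 69605649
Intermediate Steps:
X(E, I) = E + E² (X(E, I) = E² + E = E + E²)
(-10*(b(-3) - 1)*(3 + X(-4, 6))*7 + 993)² = (-10*(2*(-3) - 1)*(3 - 4*(1 - 4))*7 + 993)² = (-10*(-6 - 1)*(3 - 4*(-3))*7 + 993)² = (-(-70)*(3 + 12)*7 + 993)² = (-(-70)*15*7 + 993)² = (-10*(-105)*7 + 993)² = (1050*7 + 993)² = (7350 + 993)² = 8343² = 69605649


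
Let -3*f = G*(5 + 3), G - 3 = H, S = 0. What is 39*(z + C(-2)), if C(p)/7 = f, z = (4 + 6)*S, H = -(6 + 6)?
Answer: 6552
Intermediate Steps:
H = -12 (H = -1*12 = -12)
G = -9 (G = 3 - 12 = -9)
f = 24 (f = -(-3)*(5 + 3) = -(-3)*8 = -1/3*(-72) = 24)
z = 0 (z = (4 + 6)*0 = 10*0 = 0)
C(p) = 168 (C(p) = 7*24 = 168)
39*(z + C(-2)) = 39*(0 + 168) = 39*168 = 6552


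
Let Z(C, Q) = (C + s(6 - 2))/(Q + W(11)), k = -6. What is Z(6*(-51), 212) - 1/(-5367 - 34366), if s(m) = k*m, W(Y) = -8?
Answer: -2185281/1350922 ≈ -1.6176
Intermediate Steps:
s(m) = -6*m
Z(C, Q) = (-24 + C)/(-8 + Q) (Z(C, Q) = (C - 6*(6 - 2))/(Q - 8) = (C - 6*4)/(-8 + Q) = (C - 24)/(-8 + Q) = (-24 + C)/(-8 + Q))
Z(6*(-51), 212) - 1/(-5367 - 34366) = (-24 + 6*(-51))/(-8 + 212) - 1/(-5367 - 34366) = (-24 - 306)/204 - 1/(-39733) = (1/204)*(-330) - 1*(-1/39733) = -55/34 + 1/39733 = -2185281/1350922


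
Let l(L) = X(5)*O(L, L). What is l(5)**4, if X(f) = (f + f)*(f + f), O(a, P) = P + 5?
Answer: 1000000000000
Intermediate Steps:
O(a, P) = 5 + P
X(f) = 4*f**2 (X(f) = (2*f)*(2*f) = 4*f**2)
l(L) = 500 + 100*L (l(L) = (4*5**2)*(5 + L) = (4*25)*(5 + L) = 100*(5 + L) = 500 + 100*L)
l(5)**4 = (500 + 100*5)**4 = (500 + 500)**4 = 1000**4 = 1000000000000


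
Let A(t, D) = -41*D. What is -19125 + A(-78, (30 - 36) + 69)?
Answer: -21708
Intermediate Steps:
-19125 + A(-78, (30 - 36) + 69) = -19125 - 41*((30 - 36) + 69) = -19125 - 41*(-6 + 69) = -19125 - 41*63 = -19125 - 2583 = -21708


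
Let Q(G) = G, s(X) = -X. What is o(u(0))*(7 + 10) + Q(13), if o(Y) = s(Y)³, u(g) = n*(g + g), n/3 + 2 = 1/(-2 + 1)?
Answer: 13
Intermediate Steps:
n = -9 (n = -6 + 3/(-2 + 1) = -6 + 3/(-1) = -6 + 3*(-1) = -6 - 3 = -9)
u(g) = -18*g (u(g) = -9*(g + g) = -18*g)
o(Y) = -Y³ (o(Y) = (-Y)³ = -Y³)
o(u(0))*(7 + 10) + Q(13) = (-(-18*0)³)*(7 + 10) + 13 = -1*0³*17 + 13 = -1*0*17 + 13 = 0*17 + 13 = 0 + 13 = 13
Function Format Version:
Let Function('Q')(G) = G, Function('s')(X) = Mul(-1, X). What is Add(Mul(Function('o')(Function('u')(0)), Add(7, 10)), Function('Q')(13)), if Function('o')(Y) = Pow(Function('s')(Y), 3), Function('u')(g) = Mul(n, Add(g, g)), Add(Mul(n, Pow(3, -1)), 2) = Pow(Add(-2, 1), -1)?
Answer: 13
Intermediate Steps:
n = -9 (n = Add(-6, Mul(3, Pow(Add(-2, 1), -1))) = Add(-6, Mul(3, Pow(-1, -1))) = Add(-6, Mul(3, -1)) = Add(-6, -3) = -9)
Function('u')(g) = Mul(-18, g) (Function('u')(g) = Mul(-9, Add(g, g)) = Mul(-9, Mul(2, g)) = Mul(-18, g))
Function('o')(Y) = Mul(-1, Pow(Y, 3)) (Function('o')(Y) = Pow(Mul(-1, Y), 3) = Mul(-1, Pow(Y, 3)))
Add(Mul(Function('o')(Function('u')(0)), Add(7, 10)), Function('Q')(13)) = Add(Mul(Mul(-1, Pow(Mul(-18, 0), 3)), Add(7, 10)), 13) = Add(Mul(Mul(-1, Pow(0, 3)), 17), 13) = Add(Mul(Mul(-1, 0), 17), 13) = Add(Mul(0, 17), 13) = Add(0, 13) = 13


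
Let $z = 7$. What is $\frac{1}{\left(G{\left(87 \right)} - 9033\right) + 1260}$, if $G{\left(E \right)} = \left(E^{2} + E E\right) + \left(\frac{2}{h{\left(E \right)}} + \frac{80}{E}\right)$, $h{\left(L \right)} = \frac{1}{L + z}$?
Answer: $\frac{87}{657191} \approx 0.00013238$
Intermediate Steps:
$h{\left(L \right)} = \frac{1}{7 + L}$ ($h{\left(L \right)} = \frac{1}{L + 7} = \frac{1}{7 + L}$)
$G{\left(E \right)} = 14 + 2 E + 2 E^{2} + \frac{80}{E}$ ($G{\left(E \right)} = \left(E^{2} + E E\right) + \left(\frac{2}{\frac{1}{7 + E}} + \frac{80}{E}\right) = \left(E^{2} + E^{2}\right) + \left(2 \left(7 + E\right) + \frac{80}{E}\right) = 2 E^{2} + \left(\left(14 + 2 E\right) + \frac{80}{E}\right) = 2 E^{2} + \left(14 + 2 E + \frac{80}{E}\right) = 14 + 2 E + 2 E^{2} + \frac{80}{E}$)
$\frac{1}{\left(G{\left(87 \right)} - 9033\right) + 1260} = \frac{1}{\left(\frac{2 \left(40 + 87 \left(7 + 87 + 87^{2}\right)\right)}{87} - 9033\right) + 1260} = \frac{1}{\left(2 \cdot \frac{1}{87} \left(40 + 87 \left(7 + 87 + 7569\right)\right) - 9033\right) + 1260} = \frac{1}{\left(2 \cdot \frac{1}{87} \left(40 + 87 \cdot 7663\right) - 9033\right) + 1260} = \frac{1}{\left(2 \cdot \frac{1}{87} \left(40 + 666681\right) - 9033\right) + 1260} = \frac{1}{\left(2 \cdot \frac{1}{87} \cdot 666721 - 9033\right) + 1260} = \frac{1}{\left(\frac{1333442}{87} - 9033\right) + 1260} = \frac{1}{\frac{547571}{87} + 1260} = \frac{1}{\frac{657191}{87}} = \frac{87}{657191}$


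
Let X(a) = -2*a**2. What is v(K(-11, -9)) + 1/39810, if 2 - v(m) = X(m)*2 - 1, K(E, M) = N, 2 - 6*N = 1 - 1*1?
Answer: 411373/119430 ≈ 3.4445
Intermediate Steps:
N = 1/3 (N = 1/3 - (1 - 1*1)/6 = 1/3 - (1 - 1)/6 = 1/3 - 1/6*0 = 1/3 + 0 = 1/3 ≈ 0.33333)
K(E, M) = 1/3
v(m) = 3 + 4*m**2 (v(m) = 2 - (-2*m**2*2 - 1) = 2 - (-4*m**2 - 1) = 2 - (-1 - 4*m**2) = 2 + (1 + 4*m**2) = 3 + 4*m**2)
v(K(-11, -9)) + 1/39810 = (3 + 4*(1/3)**2) + 1/39810 = (3 + 4*(1/9)) + 1/39810 = (3 + 4/9) + 1/39810 = 31/9 + 1/39810 = 411373/119430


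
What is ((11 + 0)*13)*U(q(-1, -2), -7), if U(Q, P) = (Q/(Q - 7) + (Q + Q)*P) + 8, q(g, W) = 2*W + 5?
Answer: -5291/6 ≈ -881.83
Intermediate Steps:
q(g, W) = 5 + 2*W
U(Q, P) = 8 + Q/(-7 + Q) + 2*P*Q (U(Q, P) = (Q/(-7 + Q) + (2*Q)*P) + 8 = (Q/(-7 + Q) + 2*P*Q) + 8 = 8 + Q/(-7 + Q) + 2*P*Q)
((11 + 0)*13)*U(q(-1, -2), -7) = ((11 + 0)*13)*((-56 + 9*(5 + 2*(-2)) - 14*(-7)*(5 + 2*(-2)) + 2*(-7)*(5 + 2*(-2))²)/(-7 + (5 + 2*(-2)))) = (11*13)*((-56 + 9*(5 - 4) - 14*(-7)*(5 - 4) + 2*(-7)*(5 - 4)²)/(-7 + (5 - 4))) = 143*((-56 + 9*1 - 14*(-7)*1 + 2*(-7)*1²)/(-7 + 1)) = 143*((-56 + 9 + 98 + 2*(-7)*1)/(-6)) = 143*(-(-56 + 9 + 98 - 14)/6) = 143*(-⅙*37) = 143*(-37/6) = -5291/6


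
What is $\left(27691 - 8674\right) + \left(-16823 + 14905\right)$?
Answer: $17099$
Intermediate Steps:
$\left(27691 - 8674\right) + \left(-16823 + 14905\right) = 19017 - 1918 = 17099$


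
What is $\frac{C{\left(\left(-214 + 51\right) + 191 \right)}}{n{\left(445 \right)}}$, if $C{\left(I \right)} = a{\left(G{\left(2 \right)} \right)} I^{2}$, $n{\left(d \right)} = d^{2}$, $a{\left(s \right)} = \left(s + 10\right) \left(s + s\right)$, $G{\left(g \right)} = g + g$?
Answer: $\frac{87808}{198025} \approx 0.44342$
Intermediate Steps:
$G{\left(g \right)} = 2 g$
$a{\left(s \right)} = 2 s \left(10 + s\right)$ ($a{\left(s \right)} = \left(10 + s\right) 2 s = 2 s \left(10 + s\right)$)
$C{\left(I \right)} = 112 I^{2}$ ($C{\left(I \right)} = 2 \cdot 2 \cdot 2 \left(10 + 2 \cdot 2\right) I^{2} = 2 \cdot 4 \left(10 + 4\right) I^{2} = 2 \cdot 4 \cdot 14 I^{2} = 112 I^{2}$)
$\frac{C{\left(\left(-214 + 51\right) + 191 \right)}}{n{\left(445 \right)}} = \frac{112 \left(\left(-214 + 51\right) + 191\right)^{2}}{445^{2}} = \frac{112 \left(-163 + 191\right)^{2}}{198025} = 112 \cdot 28^{2} \cdot \frac{1}{198025} = 112 \cdot 784 \cdot \frac{1}{198025} = 87808 \cdot \frac{1}{198025} = \frac{87808}{198025}$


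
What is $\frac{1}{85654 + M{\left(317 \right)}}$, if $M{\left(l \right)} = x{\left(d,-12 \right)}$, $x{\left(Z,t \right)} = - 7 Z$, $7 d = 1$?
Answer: $\frac{1}{85653} \approx 1.1675 \cdot 10^{-5}$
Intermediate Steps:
$d = \frac{1}{7}$ ($d = \frac{1}{7} \cdot 1 = \frac{1}{7} \approx 0.14286$)
$M{\left(l \right)} = -1$ ($M{\left(l \right)} = \left(-7\right) \frac{1}{7} = -1$)
$\frac{1}{85654 + M{\left(317 \right)}} = \frac{1}{85654 - 1} = \frac{1}{85653}$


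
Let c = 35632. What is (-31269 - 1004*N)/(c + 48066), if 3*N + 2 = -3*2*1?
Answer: -85775/251094 ≈ -0.34161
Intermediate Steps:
N = -8/3 (N = -⅔ + (-3*2*1)/3 = -⅔ + (-6*1)/3 = -⅔ + (⅓)*(-6) = -⅔ - 2 = -8/3 ≈ -2.6667)
(-31269 - 1004*N)/(c + 48066) = (-31269 - 1004*(-8/3))/(35632 + 48066) = (-31269 + 8032/3)/83698 = -85775/3*1/83698 = -85775/251094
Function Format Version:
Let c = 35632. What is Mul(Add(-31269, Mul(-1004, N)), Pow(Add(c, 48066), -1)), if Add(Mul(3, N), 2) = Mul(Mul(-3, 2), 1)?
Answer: Rational(-85775, 251094) ≈ -0.34161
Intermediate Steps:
N = Rational(-8, 3) (N = Add(Rational(-2, 3), Mul(Rational(1, 3), Mul(Mul(-3, 2), 1))) = Add(Rational(-2, 3), Mul(Rational(1, 3), Mul(-6, 1))) = Add(Rational(-2, 3), Mul(Rational(1, 3), -6)) = Add(Rational(-2, 3), -2) = Rational(-8, 3) ≈ -2.6667)
Mul(Add(-31269, Mul(-1004, N)), Pow(Add(c, 48066), -1)) = Mul(Add(-31269, Mul(-1004, Rational(-8, 3))), Pow(Add(35632, 48066), -1)) = Mul(Add(-31269, Rational(8032, 3)), Pow(83698, -1)) = Mul(Rational(-85775, 3), Rational(1, 83698)) = Rational(-85775, 251094)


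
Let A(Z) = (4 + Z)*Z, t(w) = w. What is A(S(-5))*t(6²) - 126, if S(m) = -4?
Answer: -126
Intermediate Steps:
A(Z) = Z*(4 + Z)
A(S(-5))*t(6²) - 126 = -4*(4 - 4)*6² - 126 = -4*0*36 - 126 = 0*36 - 126 = 0 - 126 = -126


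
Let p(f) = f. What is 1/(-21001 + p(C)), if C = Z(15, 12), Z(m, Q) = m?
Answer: -1/20986 ≈ -4.7651e-5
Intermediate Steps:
C = 15
1/(-21001 + p(C)) = 1/(-21001 + 15) = 1/(-20986) = -1/20986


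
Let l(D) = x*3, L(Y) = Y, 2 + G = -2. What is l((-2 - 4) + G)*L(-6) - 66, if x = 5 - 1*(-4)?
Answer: -228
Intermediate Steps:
G = -4 (G = -2 - 2 = -4)
x = 9 (x = 5 + 4 = 9)
l(D) = 27 (l(D) = 9*3 = 27)
l((-2 - 4) + G)*L(-6) - 66 = 27*(-6) - 66 = -162 - 66 = -228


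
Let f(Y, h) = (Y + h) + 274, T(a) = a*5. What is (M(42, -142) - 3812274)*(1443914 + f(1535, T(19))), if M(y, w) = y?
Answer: -5511793645776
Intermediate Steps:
T(a) = 5*a
f(Y, h) = 274 + Y + h
(M(42, -142) - 3812274)*(1443914 + f(1535, T(19))) = (42 - 3812274)*(1443914 + (274 + 1535 + 5*19)) = -3812232*(1443914 + (274 + 1535 + 95)) = -3812232*(1443914 + 1904) = -3812232*1445818 = -5511793645776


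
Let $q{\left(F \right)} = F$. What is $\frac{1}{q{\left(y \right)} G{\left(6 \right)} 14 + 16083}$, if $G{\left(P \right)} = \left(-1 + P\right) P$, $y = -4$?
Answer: $\frac{1}{14403} \approx 6.943 \cdot 10^{-5}$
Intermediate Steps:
$G{\left(P \right)} = P \left(-1 + P\right)$
$\frac{1}{q{\left(y \right)} G{\left(6 \right)} 14 + 16083} = \frac{1}{- 4 \cdot 6 \left(-1 + 6\right) 14 + 16083} = \frac{1}{- 4 \cdot 6 \cdot 5 \cdot 14 + 16083} = \frac{1}{\left(-4\right) 30 \cdot 14 + 16083} = \frac{1}{\left(-120\right) 14 + 16083} = \frac{1}{-1680 + 16083} = \frac{1}{14403}$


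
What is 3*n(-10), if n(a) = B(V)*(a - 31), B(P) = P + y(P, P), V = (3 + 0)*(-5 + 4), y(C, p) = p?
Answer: 738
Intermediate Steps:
V = -3 (V = 3*(-1) = -3)
B(P) = 2*P (B(P) = P + P = 2*P)
n(a) = 186 - 6*a (n(a) = (2*(-3))*(a - 31) = -6*(-31 + a) = 186 - 6*a)
3*n(-10) = 3*(186 - 6*(-10)) = 3*(186 + 60) = 3*246 = 738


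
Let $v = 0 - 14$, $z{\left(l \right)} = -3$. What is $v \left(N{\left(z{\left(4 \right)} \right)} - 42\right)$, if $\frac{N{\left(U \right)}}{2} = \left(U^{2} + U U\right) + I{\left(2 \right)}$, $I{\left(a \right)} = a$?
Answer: $28$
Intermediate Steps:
$v = -14$ ($v = 0 - 14 = -14$)
$N{\left(U \right)} = 4 + 4 U^{2}$ ($N{\left(U \right)} = 2 \left(\left(U^{2} + U U\right) + 2\right) = 2 \left(\left(U^{2} + U^{2}\right) + 2\right) = 2 \left(2 U^{2} + 2\right) = 2 \left(2 + 2 U^{2}\right) = 4 + 4 U^{2}$)
$v \left(N{\left(z{\left(4 \right)} \right)} - 42\right) = - 14 \left(\left(4 + 4 \left(-3\right)^{2}\right) - 42\right) = - 14 \left(\left(4 + 4 \cdot 9\right) - 42\right) = - 14 \left(\left(4 + 36\right) - 42\right) = - 14 \left(40 - 42\right) = \left(-14\right) \left(-2\right) = 28$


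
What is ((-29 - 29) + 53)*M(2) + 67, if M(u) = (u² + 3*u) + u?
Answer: 7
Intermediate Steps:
M(u) = u² + 4*u
((-29 - 29) + 53)*M(2) + 67 = ((-29 - 29) + 53)*(2*(4 + 2)) + 67 = (-58 + 53)*(2*6) + 67 = -5*12 + 67 = -60 + 67 = 7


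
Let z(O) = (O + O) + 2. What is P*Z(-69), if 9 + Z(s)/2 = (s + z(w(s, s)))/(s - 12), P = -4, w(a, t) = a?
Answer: 4192/81 ≈ 51.753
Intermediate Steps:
z(O) = 2 + 2*O (z(O) = 2*O + 2 = 2 + 2*O)
Z(s) = -18 + 2*(2 + 3*s)/(-12 + s) (Z(s) = -18 + 2*((s + (2 + 2*s))/(s - 12)) = -18 + 2*((2 + 3*s)/(-12 + s)) = -18 + 2*(2 + 3*s)/(-12 + s))
P*Z(-69) = -16*(55 - 3*(-69))/(-12 - 69) = -16*(55 + 207)/(-81) = -16*(-1)*262/81 = -4*(-1048/81) = 4192/81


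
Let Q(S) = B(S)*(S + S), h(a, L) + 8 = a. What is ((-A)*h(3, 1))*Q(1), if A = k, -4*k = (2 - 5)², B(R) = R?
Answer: -45/2 ≈ -22.500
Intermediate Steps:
k = -9/4 (k = -(2 - 5)²/4 = -¼*(-3)² = -¼*9 = -9/4 ≈ -2.2500)
A = -9/4 ≈ -2.2500
h(a, L) = -8 + a
Q(S) = 2*S² (Q(S) = S*(S + S) = S*(2*S) = 2*S²)
((-A)*h(3, 1))*Q(1) = ((-1*(-9/4))*(-8 + 3))*(2*1²) = ((9/4)*(-5))*(2*1) = -45/4*2 = -45/2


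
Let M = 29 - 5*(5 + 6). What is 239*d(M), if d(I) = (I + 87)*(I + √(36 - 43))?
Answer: -379054 + 14579*I*√7 ≈ -3.7905e+5 + 38572.0*I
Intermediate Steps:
M = -26 (M = 29 - 5*11 = 29 - 1*55 = 29 - 55 = -26)
d(I) = (87 + I)*(I + I*√7) (d(I) = (87 + I)*(I + √(-7)) = (87 + I)*(I + I*√7))
239*d(M) = 239*((-26)² + 87*(-26) + 87*I*√7 + I*(-26)*√7) = 239*(676 - 2262 + 87*I*√7 - 26*I*√7) = 239*(-1586 + 61*I*√7) = -379054 + 14579*I*√7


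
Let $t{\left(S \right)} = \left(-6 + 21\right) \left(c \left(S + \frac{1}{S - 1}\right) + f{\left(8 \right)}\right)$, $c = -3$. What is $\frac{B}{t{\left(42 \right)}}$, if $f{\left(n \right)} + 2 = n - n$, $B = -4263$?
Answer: $\frac{58261}{26255} \approx 2.219$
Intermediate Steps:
$f{\left(n \right)} = -2$ ($f{\left(n \right)} = -2 + \left(n - n\right) = -2 + 0 = -2$)
$t{\left(S \right)} = -30 - 45 S - \frac{45}{-1 + S}$ ($t{\left(S \right)} = \left(-6 + 21\right) \left(- 3 \left(S + \frac{1}{S - 1}\right) - 2\right) = 15 \left(- 3 \left(S + \frac{1}{-1 + S}\right) - 2\right) = 15 \left(\left(- 3 S - \frac{3}{-1 + S}\right) - 2\right) = 15 \left(-2 - 3 S - \frac{3}{-1 + S}\right) = -30 - 45 S - \frac{45}{-1 + S}$)
$\frac{B}{t{\left(42 \right)}} = - \frac{4263}{15 \frac{1}{-1 + 42} \left(-1 + 42 - 3 \cdot 42^{2}\right)} = - \frac{4263}{15 \cdot \frac{1}{41} \left(-1 + 42 - 5292\right)} = - \frac{4263}{15 \cdot \frac{1}{41} \left(-5251\right)} = - \frac{4263}{- \frac{78765}{41}} = \left(-4263\right) \left(- \frac{41}{78765}\right) = \frac{58261}{26255}$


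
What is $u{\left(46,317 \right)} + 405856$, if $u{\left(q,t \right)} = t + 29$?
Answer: $406202$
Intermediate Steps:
$u{\left(q,t \right)} = 29 + t$
$u{\left(46,317 \right)} + 405856 = \left(29 + 317\right) + 405856 = 346 + 405856 = 406202$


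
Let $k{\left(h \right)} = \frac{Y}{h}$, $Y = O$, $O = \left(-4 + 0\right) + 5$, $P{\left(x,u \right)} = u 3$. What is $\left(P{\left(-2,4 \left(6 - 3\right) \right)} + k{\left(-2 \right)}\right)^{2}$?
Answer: $\frac{5041}{4} \approx 1260.3$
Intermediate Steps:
$P{\left(x,u \right)} = 3 u$
$O = 1$ ($O = -4 + 5 = 1$)
$Y = 1$
$k{\left(h \right)} = \frac{1}{h}$ ($k{\left(h \right)} = 1 \frac{1}{h} = \frac{1}{h}$)
$\left(P{\left(-2,4 \left(6 - 3\right) \right)} + k{\left(-2 \right)}\right)^{2} = \left(3 \cdot 4 \left(6 - 3\right) + \frac{1}{-2}\right)^{2} = \left(3 \cdot 4 \cdot 3 - \frac{1}{2}\right)^{2} = \left(3 \cdot 12 - \frac{1}{2}\right)^{2} = \left(36 - \frac{1}{2}\right)^{2} = \left(\frac{71}{2}\right)^{2} = \frac{5041}{4}$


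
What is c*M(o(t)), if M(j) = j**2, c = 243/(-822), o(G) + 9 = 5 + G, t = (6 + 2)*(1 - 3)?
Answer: -16200/137 ≈ -118.25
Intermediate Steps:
t = -16 (t = 8*(-2) = -16)
o(G) = -4 + G (o(G) = -9 + (5 + G) = -4 + G)
c = -81/274 (c = 243*(-1/822) = -81/274 ≈ -0.29562)
c*M(o(t)) = -81*(-4 - 16)**2/274 = -81/274*(-20)**2 = -81/274*400 = -16200/137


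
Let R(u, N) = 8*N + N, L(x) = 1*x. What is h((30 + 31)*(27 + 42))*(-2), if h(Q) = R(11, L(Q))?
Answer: -75762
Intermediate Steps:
L(x) = x
R(u, N) = 9*N
h(Q) = 9*Q
h((30 + 31)*(27 + 42))*(-2) = (9*((30 + 31)*(27 + 42)))*(-2) = (9*(61*69))*(-2) = (9*4209)*(-2) = 37881*(-2) = -75762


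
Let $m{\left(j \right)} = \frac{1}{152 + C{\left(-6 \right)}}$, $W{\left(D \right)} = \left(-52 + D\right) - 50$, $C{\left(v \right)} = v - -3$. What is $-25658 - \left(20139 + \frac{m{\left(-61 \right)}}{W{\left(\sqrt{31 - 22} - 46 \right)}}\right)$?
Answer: $- \frac{989444184}{21605} \approx -45797.0$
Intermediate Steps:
$C{\left(v \right)} = 3 + v$ ($C{\left(v \right)} = v + 3 = 3 + v$)
$W{\left(D \right)} = -102 + D$
$m{\left(j \right)} = \frac{1}{149}$ ($m{\left(j \right)} = \frac{1}{152 + \left(3 - 6\right)} = \frac{1}{152 - 3} = \frac{1}{149}$)
$-25658 - \left(20139 + \frac{m{\left(-61 \right)}}{W{\left(\sqrt{31 - 22} - 46 \right)}}\right) = -25658 - \left(20139 + \frac{1}{149 \left(-102 - \left(46 - \sqrt{31 - 22}\right)\right)}\right) = -25658 - \left(20139 + \frac{1}{149 \left(-102 - \left(46 - \sqrt{9}\right)\right)}\right) = -25658 - \left(20139 + \frac{1}{149 \left(-102 + \left(3 - 46\right)\right)}\right) = -25658 - \left(20139 + \frac{1}{149 \left(-102 - 43\right)}\right) = -25658 - \left(20139 + \frac{1}{149 \left(-145\right)}\right) = -25658 - \left(20139 + \frac{1}{149} \left(- \frac{1}{145}\right)\right) = -25658 - \left(20139 - \frac{1}{21605}\right) = -25658 - \frac{435103094}{21605} = - \frac{989444184}{21605}$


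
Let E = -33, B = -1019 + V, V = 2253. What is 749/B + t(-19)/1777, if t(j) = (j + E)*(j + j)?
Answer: 3769357/2192818 ≈ 1.7190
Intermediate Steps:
B = 1234 (B = -1019 + 2253 = 1234)
t(j) = 2*j*(-33 + j) (t(j) = (j - 33)*(j + j) = (-33 + j)*(2*j) = 2*j*(-33 + j))
749/B + t(-19)/1777 = 749/1234 + (2*(-19)*(-33 - 19))/1777 = 749*(1/1234) + (2*(-19)*(-52))*(1/1777) = 749/1234 + 1976*(1/1777) = 749/1234 + 1976/1777 = 3769357/2192818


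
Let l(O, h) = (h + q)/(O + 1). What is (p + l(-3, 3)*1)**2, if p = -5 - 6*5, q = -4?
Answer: 4761/4 ≈ 1190.3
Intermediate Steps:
l(O, h) = (-4 + h)/(1 + O) (l(O, h) = (h - 4)/(O + 1) = (-4 + h)/(1 + O))
p = -35 (p = -5 - 30 = -35)
(p + l(-3, 3)*1)**2 = (-35 + ((-4 + 3)/(1 - 3))*1)**2 = (-35 + (-1/(-2))*1)**2 = (-35 - 1/2*(-1)*1)**2 = (-35 + (1/2)*1)**2 = (-35 + 1/2)**2 = (-69/2)**2 = 4761/4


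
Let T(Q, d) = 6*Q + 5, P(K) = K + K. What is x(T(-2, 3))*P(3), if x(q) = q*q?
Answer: 294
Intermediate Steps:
P(K) = 2*K
T(Q, d) = 5 + 6*Q
x(q) = q²
x(T(-2, 3))*P(3) = (5 + 6*(-2))²*(2*3) = (5 - 12)²*6 = (-7)²*6 = 49*6 = 294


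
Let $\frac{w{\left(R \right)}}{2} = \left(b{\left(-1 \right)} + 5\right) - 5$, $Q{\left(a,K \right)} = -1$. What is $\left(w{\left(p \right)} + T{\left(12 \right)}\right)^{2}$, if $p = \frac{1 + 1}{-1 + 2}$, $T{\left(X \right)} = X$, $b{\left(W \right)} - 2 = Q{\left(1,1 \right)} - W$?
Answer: $256$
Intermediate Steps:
$b{\left(W \right)} = 1 - W$ ($b{\left(W \right)} = 2 - \left(1 + W\right) = 1 - W$)
$p = 2$ ($p = \frac{2}{1} = 2 \cdot 1 = 2$)
$w{\left(R \right)} = 4$ ($w{\left(R \right)} = 2 \left(\left(\left(1 - -1\right) + 5\right) - 5\right) = 2 \left(\left(\left(1 + 1\right) + 5\right) - 5\right) = 2 \left(\left(2 + 5\right) - 5\right) = 2 \left(7 - 5\right) = 2 \cdot 2 = 4$)
$\left(w{\left(p \right)} + T{\left(12 \right)}\right)^{2} = \left(4 + 12\right)^{2} = 16^{2} = 256$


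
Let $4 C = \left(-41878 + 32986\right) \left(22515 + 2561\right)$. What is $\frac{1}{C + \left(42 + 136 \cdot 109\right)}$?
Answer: $- \frac{1}{55729082} \approx -1.7944 \cdot 10^{-8}$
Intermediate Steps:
$C = -55743948$ ($C = \frac{\left(-41878 + 32986\right) \left(22515 + 2561\right)}{4} = \frac{\left(-8892\right) 25076}{4} = \frac{1}{4} \left(-222975792\right) = -55743948$)
$\frac{1}{C + \left(42 + 136 \cdot 109\right)} = \frac{1}{-55743948 + \left(42 + 136 \cdot 109\right)} = \frac{1}{-55743948 + \left(42 + 14824\right)} = \frac{1}{-55743948 + 14866} = \frac{1}{-55729082} = - \frac{1}{55729082}$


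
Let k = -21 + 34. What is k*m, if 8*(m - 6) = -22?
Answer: 169/4 ≈ 42.250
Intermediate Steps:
m = 13/4 (m = 6 + (⅛)*(-22) = 6 - 11/4 = 13/4 ≈ 3.2500)
k = 13
k*m = 13*(13/4) = 169/4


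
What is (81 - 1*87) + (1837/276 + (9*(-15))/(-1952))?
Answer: 97643/134688 ≈ 0.72496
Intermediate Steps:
(81 - 1*87) + (1837/276 + (9*(-15))/(-1952)) = (81 - 87) + (1837*(1/276) - 135*(-1/1952)) = -6 + (1837/276 + 135/1952) = -6 + 905771/134688 = 97643/134688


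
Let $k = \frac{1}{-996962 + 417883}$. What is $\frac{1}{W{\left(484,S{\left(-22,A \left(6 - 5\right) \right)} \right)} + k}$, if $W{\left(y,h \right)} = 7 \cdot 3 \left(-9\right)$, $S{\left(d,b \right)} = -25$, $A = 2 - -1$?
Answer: $- \frac{579079}{109445932} \approx -0.005291$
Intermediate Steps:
$A = 3$ ($A = 2 + 1 = 3$)
$W{\left(y,h \right)} = -189$ ($W{\left(y,h \right)} = 21 \left(-9\right) = -189$)
$k = - \frac{1}{579079}$ ($k = \frac{1}{-579079} = - \frac{1}{579079} \approx -1.7269 \cdot 10^{-6}$)
$\frac{1}{W{\left(484,S{\left(-22,A \left(6 - 5\right) \right)} \right)} + k} = \frac{1}{-189 - \frac{1}{579079}} = \frac{1}{- \frac{109445932}{579079}} = - \frac{579079}{109445932}$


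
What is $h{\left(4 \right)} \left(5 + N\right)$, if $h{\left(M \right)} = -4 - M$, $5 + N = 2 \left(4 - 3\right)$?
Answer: $-16$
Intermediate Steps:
$N = -3$ ($N = -5 + 2 \left(4 - 3\right) = -5 + 2 \cdot 1 = -5 + 2 = -3$)
$h{\left(4 \right)} \left(5 + N\right) = \left(-4 - 4\right) \left(5 - 3\right) = \left(-4 - 4\right) 2 = \left(-8\right) 2 = -16$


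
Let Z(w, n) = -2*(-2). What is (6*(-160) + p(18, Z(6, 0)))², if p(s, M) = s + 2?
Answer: 883600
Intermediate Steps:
Z(w, n) = 4
p(s, M) = 2 + s
(6*(-160) + p(18, Z(6, 0)))² = (6*(-160) + (2 + 18))² = (-960 + 20)² = (-940)² = 883600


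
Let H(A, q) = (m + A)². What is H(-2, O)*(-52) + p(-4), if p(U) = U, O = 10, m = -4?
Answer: -1876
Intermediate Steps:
H(A, q) = (-4 + A)²
H(-2, O)*(-52) + p(-4) = (-4 - 2)²*(-52) - 4 = (-6)²*(-52) - 4 = 36*(-52) - 4 = -1872 - 4 = -1876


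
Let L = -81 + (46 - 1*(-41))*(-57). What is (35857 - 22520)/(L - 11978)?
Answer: -13337/17018 ≈ -0.78370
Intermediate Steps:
L = -5040 (L = -81 + (46 + 41)*(-57) = -81 + 87*(-57) = -81 - 4959 = -5040)
(35857 - 22520)/(L - 11978) = (35857 - 22520)/(-5040 - 11978) = 13337/(-17018) = 13337*(-1/17018) = -13337/17018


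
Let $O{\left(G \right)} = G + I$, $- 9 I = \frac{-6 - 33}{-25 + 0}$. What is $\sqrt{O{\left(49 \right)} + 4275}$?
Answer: $\frac{\sqrt{972861}}{15} \approx 65.756$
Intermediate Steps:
$I = - \frac{13}{75}$ ($I = - \frac{\left(-6 - 33\right) \frac{1}{-25 + 0}}{9} = - \frac{\left(-39\right) \frac{1}{-25}}{9} = - \frac{\left(-39\right) \left(- \frac{1}{25}\right)}{9} = \left(- \frac{1}{9}\right) \frac{39}{25} = - \frac{13}{75} \approx -0.17333$)
$O{\left(G \right)} = - \frac{13}{75} + G$ ($O{\left(G \right)} = G - \frac{13}{75} = - \frac{13}{75} + G$)
$\sqrt{O{\left(49 \right)} + 4275} = \sqrt{\left(- \frac{13}{75} + 49\right) + 4275} = \sqrt{\frac{3662}{75} + 4275} = \sqrt{\frac{324287}{75}} = \frac{\sqrt{972861}}{15}$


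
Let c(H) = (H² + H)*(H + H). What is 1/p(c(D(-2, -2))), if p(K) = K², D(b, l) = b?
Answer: 1/64 ≈ 0.015625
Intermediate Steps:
c(H) = 2*H*(H + H²) (c(H) = (H + H²)*(2*H) = 2*H*(H + H²))
1/p(c(D(-2, -2))) = 1/((2*(-2)²*(1 - 2))²) = 1/((2*4*(-1))²) = 1/((-8)²) = 1/64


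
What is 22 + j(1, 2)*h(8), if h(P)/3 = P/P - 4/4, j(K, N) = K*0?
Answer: 22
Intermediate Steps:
j(K, N) = 0
h(P) = 0 (h(P) = 3*(P/P - 4/4) = 3*(1 - 4*1/4) = 3*(1 - 1) = 3*0 = 0)
22 + j(1, 2)*h(8) = 22 + 0*0 = 22 + 0 = 22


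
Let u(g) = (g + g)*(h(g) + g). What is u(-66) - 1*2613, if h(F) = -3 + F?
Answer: 15207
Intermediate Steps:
u(g) = 2*g*(-3 + 2*g) (u(g) = (g + g)*((-3 + g) + g) = (2*g)*(-3 + 2*g) = 2*g*(-3 + 2*g))
u(-66) - 1*2613 = 2*(-66)*(-3 + 2*(-66)) - 1*2613 = 2*(-66)*(-3 - 132) - 2613 = 2*(-66)*(-135) - 2613 = 17820 - 2613 = 15207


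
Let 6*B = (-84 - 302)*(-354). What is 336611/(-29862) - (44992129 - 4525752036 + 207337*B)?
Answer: -7200711922133/29862 ≈ -2.4113e+8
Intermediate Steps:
B = 22774 (B = ((-84 - 302)*(-354))/6 = (-386*(-354))/6 = (1/6)*136644 = 22774)
336611/(-29862) - (44992129 - 4525752036 + 207337*B) = 336611/(-29862) - (4766884967 - 4525752036) = 336611*(-1/29862) - 207337/(1/(22774 + (217 - 21828))) = -336611/29862 - 207337/(1/(22774 - 21611)) = -336611/29862 - 207337/(1/1163) = -336611/29862 - 207337/1/1163 = -336611/29862 - 207337*1163 = -336611/29862 - 241132931 = -7200711922133/29862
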